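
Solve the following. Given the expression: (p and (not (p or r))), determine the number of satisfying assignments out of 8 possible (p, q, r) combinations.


Check all 8 assignments:
p=0, q=0, r=0: 0
p=0, q=0, r=1: 0
p=0, q=1, r=0: 0
p=0, q=1, r=1: 0
p=1, q=0, r=0: 0
p=1, q=0, r=1: 0
p=1, q=1, r=0: 0
p=1, q=1, r=1: 0
Count of True = 0

0


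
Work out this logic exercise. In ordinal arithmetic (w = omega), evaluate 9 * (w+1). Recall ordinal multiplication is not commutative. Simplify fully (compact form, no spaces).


Compute 9 * (w+1).
Ordinal * is associative and left-distributive over +, but NOT commutative; for finite n>1, n*w = w but w*n stays w*n.
By left-distributivity: 9 * (w+1) = 9*w + 9*1 = w + 9 = w+9.
Result = w+9

w+9


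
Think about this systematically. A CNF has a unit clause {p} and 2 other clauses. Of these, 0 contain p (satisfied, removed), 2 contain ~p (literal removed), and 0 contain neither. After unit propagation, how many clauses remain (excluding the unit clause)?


Satisfied (removed): 0
Shortened (remain): 2
Unchanged (remain): 0
Remaining = 2 + 0 = 2

2


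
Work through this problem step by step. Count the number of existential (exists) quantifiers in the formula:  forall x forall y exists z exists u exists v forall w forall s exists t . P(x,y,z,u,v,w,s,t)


Quantifier prefix: forall x forall y exists z exists u exists v forall w forall s exists t
Mark each quantifier type:
  U U E E E U U E
Universal count = 4, Existential count = 4
Asked for existential (exists) quantifiers: 4

4


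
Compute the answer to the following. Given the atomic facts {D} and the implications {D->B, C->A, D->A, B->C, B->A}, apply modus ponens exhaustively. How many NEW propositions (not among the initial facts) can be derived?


Initial facts: {D}
Apply modus ponens to closure:
  D and D->B  =>  B
  D and D->A  =>  A
  B and B->C  =>  C
Final known: {A, B, C, D}
New propositions: {A, B, C}
Count = 3

3


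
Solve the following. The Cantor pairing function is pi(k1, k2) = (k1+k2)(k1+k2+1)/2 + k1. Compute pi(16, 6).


k1 + k2 = 22
(k1+k2)(k1+k2+1)/2 = 22 * 23 / 2 = 253
pi = 253 + 16 = 269

269


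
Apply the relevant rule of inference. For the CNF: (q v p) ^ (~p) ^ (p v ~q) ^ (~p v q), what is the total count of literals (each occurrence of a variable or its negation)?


Counting literals in each clause:
Clause 1: 2 literal(s)
Clause 2: 1 literal(s)
Clause 3: 2 literal(s)
Clause 4: 2 literal(s)
Total = 7

7


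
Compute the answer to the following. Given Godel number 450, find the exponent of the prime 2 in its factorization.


Factorize 450 by dividing by 2 repeatedly.
Division steps: 2 divides 450 exactly 1 time(s).
Exponent of 2 = 1

1


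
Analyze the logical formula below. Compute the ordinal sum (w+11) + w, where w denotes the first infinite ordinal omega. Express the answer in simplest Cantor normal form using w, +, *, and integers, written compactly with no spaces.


Compute (w+11) + w.
Ordinal + is associative but NOT commutative; for finite n>0, n + w = w but w + n stays w+n.
(w+11) + w = w + (11+w) = w + w = w*2 (the finite tail 11 is absorbed by the right w).
Result = w*2

w*2


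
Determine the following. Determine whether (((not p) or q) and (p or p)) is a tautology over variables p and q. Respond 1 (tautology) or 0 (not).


Check all 4 assignments:
p=0, q=0: 0
p=0, q=1: 0
p=1, q=0: 0
p=1, q=1: 1
Satisfying count = 1/4.
Tautology iff count = 4: no.

0


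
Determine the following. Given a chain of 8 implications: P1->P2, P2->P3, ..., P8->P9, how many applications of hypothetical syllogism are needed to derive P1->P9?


With 8 implications in a chain connecting 9 propositions:
P1->P2, P2->P3, ..., P8->P9
Steps needed = (number of implications) - 1 = 8 - 1 = 7

7


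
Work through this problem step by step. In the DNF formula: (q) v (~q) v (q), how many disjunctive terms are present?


A DNF formula is a disjunction of terms (conjunctions).
Terms are separated by v.
Counting the disjuncts: 3 terms.

3


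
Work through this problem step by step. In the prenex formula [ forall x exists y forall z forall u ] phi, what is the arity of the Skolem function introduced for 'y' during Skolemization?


Quantifier prefix: forall x exists y forall z forall u
'y' is existentially quantified at position 2.
Universal variables preceding it: x
Skolem function arity = 1

1


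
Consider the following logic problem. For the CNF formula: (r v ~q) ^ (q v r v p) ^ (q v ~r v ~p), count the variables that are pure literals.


Check each variable for pure literal status:
p: mixed (not pure)
q: mixed (not pure)
r: mixed (not pure)
Pure literal count = 0

0


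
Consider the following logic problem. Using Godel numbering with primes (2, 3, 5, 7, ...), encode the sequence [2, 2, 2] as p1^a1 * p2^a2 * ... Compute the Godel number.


Encode each element as an exponent of the corresponding prime:
  2^2 = 4
  3^2 = 9
  5^2 = 25
Product = 4 * 9 * 25 = 900

900


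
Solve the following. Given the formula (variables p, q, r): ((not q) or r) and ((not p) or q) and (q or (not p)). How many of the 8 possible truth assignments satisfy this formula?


Evaluate all 8 assignments for p, q, r:
p=0, q=0, r=0: 1
p=0, q=0, r=1: 1
p=0, q=1, r=0: 0
p=0, q=1, r=1: 1
p=1, q=0, r=0: 0
p=1, q=0, r=1: 0
p=1, q=1, r=0: 0
p=1, q=1, r=1: 1
Satisfying count = 4

4


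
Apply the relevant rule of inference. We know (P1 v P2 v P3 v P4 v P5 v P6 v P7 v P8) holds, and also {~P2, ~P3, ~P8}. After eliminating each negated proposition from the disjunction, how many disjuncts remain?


Original disjuncts (8): P1, P2, P3, P4, P5, P6, P7, P8
Negated (eliminate): ~P2, ~P3, ~P8
Remaining disjuncts: P1, P4, P5, P6, P7
Count = 8 - 3 = 5

5


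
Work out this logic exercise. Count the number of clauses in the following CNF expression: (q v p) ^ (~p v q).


A CNF formula is a conjunction of clauses.
Clauses are separated by ^.
Counting the conjuncts: 2 clauses.

2


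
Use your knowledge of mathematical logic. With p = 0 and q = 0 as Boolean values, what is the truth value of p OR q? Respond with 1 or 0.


p = 0, q = 0
Operation: p OR q
Evaluate: 0 OR 0 = 0

0


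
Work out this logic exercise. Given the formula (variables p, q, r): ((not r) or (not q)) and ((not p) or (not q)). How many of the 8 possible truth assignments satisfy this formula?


Evaluate all 8 assignments for p, q, r:
p=0, q=0, r=0: 1
p=0, q=0, r=1: 1
p=0, q=1, r=0: 1
p=0, q=1, r=1: 0
p=1, q=0, r=0: 1
p=1, q=0, r=1: 1
p=1, q=1, r=0: 0
p=1, q=1, r=1: 0
Satisfying count = 5

5


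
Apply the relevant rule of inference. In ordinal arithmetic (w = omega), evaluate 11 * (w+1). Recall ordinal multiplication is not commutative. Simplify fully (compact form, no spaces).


Compute 11 * (w+1).
Ordinal * is associative and left-distributive over +, but NOT commutative; for finite n>1, n*w = w but w*n stays w*n.
By left-distributivity: 11 * (w+1) = 11*w + 11*1 = w + 11 = w+11.
Result = w+11

w+11


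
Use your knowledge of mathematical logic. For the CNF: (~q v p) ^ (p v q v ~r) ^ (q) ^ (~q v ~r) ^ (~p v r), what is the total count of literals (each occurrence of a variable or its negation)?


Counting literals in each clause:
Clause 1: 2 literal(s)
Clause 2: 3 literal(s)
Clause 3: 1 literal(s)
Clause 4: 2 literal(s)
Clause 5: 2 literal(s)
Total = 10

10


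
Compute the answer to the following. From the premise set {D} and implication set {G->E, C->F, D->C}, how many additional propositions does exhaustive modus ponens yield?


Initial facts: {D}
Apply modus ponens to closure:
  D and D->C  =>  C
  C and C->F  =>  F
Final known: {C, D, F}
New propositions: {C, F}
Count = 2

2


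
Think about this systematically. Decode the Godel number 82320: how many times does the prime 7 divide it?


Factorize 82320 by dividing by 7 repeatedly.
Division steps: 7 divides 82320 exactly 3 time(s).
Exponent of 7 = 3

3


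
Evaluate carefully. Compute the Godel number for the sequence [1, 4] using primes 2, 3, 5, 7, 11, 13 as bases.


Encode each element as an exponent of the corresponding prime:
  2^1 = 2
  3^4 = 81
Product = 2 * 81 = 162

162


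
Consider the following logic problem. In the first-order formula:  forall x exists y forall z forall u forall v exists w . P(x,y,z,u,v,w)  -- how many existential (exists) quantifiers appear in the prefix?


Quantifier prefix: forall x exists y forall z forall u forall v exists w
Mark each quantifier type:
  U E U U U E
Universal count = 4, Existential count = 2
Asked for existential (exists) quantifiers: 2

2


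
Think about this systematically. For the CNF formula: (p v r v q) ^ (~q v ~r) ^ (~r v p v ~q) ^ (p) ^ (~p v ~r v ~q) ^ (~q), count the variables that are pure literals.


Check each variable for pure literal status:
p: mixed (not pure)
q: mixed (not pure)
r: mixed (not pure)
Pure literal count = 0

0


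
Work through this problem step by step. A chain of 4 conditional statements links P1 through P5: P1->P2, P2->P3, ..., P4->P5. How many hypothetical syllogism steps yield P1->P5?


With 4 implications in a chain connecting 5 propositions:
P1->P2, P2->P3, ..., P4->P5
Steps needed = (number of implications) - 1 = 4 - 1 = 3

3


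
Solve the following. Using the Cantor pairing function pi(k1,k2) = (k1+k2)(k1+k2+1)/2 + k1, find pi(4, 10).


k1 + k2 = 14
(k1+k2)(k1+k2+1)/2 = 14 * 15 / 2 = 105
pi = 105 + 4 = 109

109


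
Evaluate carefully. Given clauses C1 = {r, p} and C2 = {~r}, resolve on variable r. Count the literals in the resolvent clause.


Remove r from C1 and ~r from C2.
C1 remainder: {p}
C2 remainder: {}
Union (resolvent): {p}
Resolvent has 1 literal(s).

1


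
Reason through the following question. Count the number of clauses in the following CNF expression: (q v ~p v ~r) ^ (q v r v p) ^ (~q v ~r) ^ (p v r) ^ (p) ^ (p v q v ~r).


A CNF formula is a conjunction of clauses.
Clauses are separated by ^.
Counting the conjuncts: 6 clauses.

6


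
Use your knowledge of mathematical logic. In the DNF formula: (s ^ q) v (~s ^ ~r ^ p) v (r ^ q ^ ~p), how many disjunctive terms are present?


A DNF formula is a disjunction of terms (conjunctions).
Terms are separated by v.
Counting the disjuncts: 3 terms.

3


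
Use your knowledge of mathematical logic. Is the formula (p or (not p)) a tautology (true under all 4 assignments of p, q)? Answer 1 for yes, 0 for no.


Check all 4 assignments:
p=0, q=0: 1
p=0, q=1: 1
p=1, q=0: 1
p=1, q=1: 1
Satisfying count = 4/4.
Tautology iff count = 4: yes.

1


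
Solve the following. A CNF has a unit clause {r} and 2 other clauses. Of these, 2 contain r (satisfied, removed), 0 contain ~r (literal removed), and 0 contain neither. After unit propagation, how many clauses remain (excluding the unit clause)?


Satisfied (removed): 2
Shortened (remain): 0
Unchanged (remain): 0
Remaining = 0 + 0 = 0

0


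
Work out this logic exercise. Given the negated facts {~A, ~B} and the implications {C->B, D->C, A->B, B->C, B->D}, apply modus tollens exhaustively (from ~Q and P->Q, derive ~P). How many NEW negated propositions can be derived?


Initial negated facts: {~A, ~B}
Apply modus tollens to closure:
  ~B and C->B  =>  ~C
  ~C and D->C  =>  ~D
Final negated: {~A, ~B, ~C, ~D}
New negations: {~C, ~D}
Count = 2

2


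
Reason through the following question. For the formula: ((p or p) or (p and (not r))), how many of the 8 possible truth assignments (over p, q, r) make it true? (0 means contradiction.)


Check all 8 assignments:
p=0, q=0, r=0: 0
p=0, q=0, r=1: 0
p=0, q=1, r=0: 0
p=0, q=1, r=1: 0
p=1, q=0, r=0: 1
p=1, q=0, r=1: 1
p=1, q=1, r=0: 1
p=1, q=1, r=1: 1
Count of True = 4

4


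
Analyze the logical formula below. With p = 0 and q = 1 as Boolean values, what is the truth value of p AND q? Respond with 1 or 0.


p = 0, q = 1
Operation: p AND q
Evaluate: 0 AND 1 = 0

0


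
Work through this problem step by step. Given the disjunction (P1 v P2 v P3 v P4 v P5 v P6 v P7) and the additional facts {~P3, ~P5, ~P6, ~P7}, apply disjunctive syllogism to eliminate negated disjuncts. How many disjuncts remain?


Original disjuncts (7): P1, P2, P3, P4, P5, P6, P7
Negated (eliminate): ~P3, ~P5, ~P6, ~P7
Remaining disjuncts: P1, P2, P4
Count = 7 - 4 = 3

3


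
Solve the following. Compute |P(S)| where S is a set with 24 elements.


The power set of a set with n elements has 2^n elements.
|P(S)| = 2^24 = 16777216

16777216


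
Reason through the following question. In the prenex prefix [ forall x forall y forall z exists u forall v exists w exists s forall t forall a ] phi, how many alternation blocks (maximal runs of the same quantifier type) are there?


Quantifier-type sequence: A A A E A E E A A  (A=forall, E=exists)
Group into maximal same-type runs:
  Ax3 | Ex1 | Ax1 | Ex2 | Ax2
Number of blocks = 5

5


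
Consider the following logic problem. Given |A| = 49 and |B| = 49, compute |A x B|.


The Cartesian product A x B contains all ordered pairs (a, b).
|A x B| = |A| * |B| = 49 * 49 = 2401

2401


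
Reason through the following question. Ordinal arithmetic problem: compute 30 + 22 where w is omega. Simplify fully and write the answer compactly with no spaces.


Compute 30 + 22.
Ordinal + is associative but NOT commutative; for finite n>0, n + w = w but w + n stays w+n.
Both operands finite; ordinal + agrees with natural +: 30 + 22 = 52.
Result = 52

52


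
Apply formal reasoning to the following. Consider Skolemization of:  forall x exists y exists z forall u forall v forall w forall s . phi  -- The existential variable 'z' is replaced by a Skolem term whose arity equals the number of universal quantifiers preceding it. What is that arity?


Quantifier prefix: forall x exists y exists z forall u forall v forall w forall s
'z' is existentially quantified at position 3.
Universal variables preceding it: x
Skolem function arity = 1

1


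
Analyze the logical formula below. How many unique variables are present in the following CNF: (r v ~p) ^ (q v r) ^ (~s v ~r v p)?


Identify each variable that appears in the formula.
Variables found: p, q, r, s
Count = 4

4


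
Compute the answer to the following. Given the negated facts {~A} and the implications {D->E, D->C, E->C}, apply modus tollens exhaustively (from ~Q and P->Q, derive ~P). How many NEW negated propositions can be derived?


Initial negated facts: {~A}
Apply modus tollens to closure:
  (no implication fires)
Final negated: {~A}
New negations: {(none)}
Count = 0

0


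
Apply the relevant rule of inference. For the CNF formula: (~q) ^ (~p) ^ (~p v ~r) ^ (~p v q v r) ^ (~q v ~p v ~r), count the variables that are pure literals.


Check each variable for pure literal status:
p: pure negative
q: mixed (not pure)
r: mixed (not pure)
Pure literal count = 1

1


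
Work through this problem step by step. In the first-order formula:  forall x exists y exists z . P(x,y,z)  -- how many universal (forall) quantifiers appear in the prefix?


Quantifier prefix: forall x exists y exists z
Mark each quantifier type:
  U E E
Universal count = 1, Existential count = 2
Asked for universal (forall) quantifiers: 1

1


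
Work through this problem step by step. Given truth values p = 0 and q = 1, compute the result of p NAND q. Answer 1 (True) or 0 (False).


p = 0, q = 1
Operation: p NAND q
Evaluate: 0 NAND 1 = 1

1


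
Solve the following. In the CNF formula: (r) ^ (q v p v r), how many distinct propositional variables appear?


Identify each variable that appears in the formula.
Variables found: p, q, r
Count = 3

3


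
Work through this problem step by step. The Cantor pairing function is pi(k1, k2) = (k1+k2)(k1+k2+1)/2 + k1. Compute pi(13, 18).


k1 + k2 = 31
(k1+k2)(k1+k2+1)/2 = 31 * 32 / 2 = 496
pi = 496 + 13 = 509

509


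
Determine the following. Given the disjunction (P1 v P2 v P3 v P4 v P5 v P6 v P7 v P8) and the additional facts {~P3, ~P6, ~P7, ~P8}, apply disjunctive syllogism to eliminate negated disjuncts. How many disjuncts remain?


Original disjuncts (8): P1, P2, P3, P4, P5, P6, P7, P8
Negated (eliminate): ~P3, ~P6, ~P7, ~P8
Remaining disjuncts: P1, P2, P4, P5
Count = 8 - 4 = 4

4


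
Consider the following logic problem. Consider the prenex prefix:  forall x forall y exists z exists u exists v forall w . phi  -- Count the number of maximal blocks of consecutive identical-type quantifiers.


Quantifier-type sequence: A A E E E A  (A=forall, E=exists)
Group into maximal same-type runs:
  Ax2 | Ex3 | Ax1
Number of blocks = 3

3


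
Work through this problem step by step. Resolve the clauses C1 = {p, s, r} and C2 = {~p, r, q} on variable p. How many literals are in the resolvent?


Remove p from C1 and ~p from C2.
C1 remainder: {s, r}
C2 remainder: {r, q}
Union (resolvent): {q, r, s}
Resolvent has 3 literal(s).

3


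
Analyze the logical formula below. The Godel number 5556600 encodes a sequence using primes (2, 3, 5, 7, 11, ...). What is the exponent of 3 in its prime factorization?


Factorize 5556600 by dividing by 3 repeatedly.
Division steps: 3 divides 5556600 exactly 4 time(s).
Exponent of 3 = 4

4


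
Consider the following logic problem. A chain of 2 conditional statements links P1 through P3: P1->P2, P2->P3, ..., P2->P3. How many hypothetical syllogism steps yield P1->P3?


With 2 implications in a chain connecting 3 propositions:
P1->P2, P2->P3, ..., P2->P3
Steps needed = (number of implications) - 1 = 2 - 1 = 1

1


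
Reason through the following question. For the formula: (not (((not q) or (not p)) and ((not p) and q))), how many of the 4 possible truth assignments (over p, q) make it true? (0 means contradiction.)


Check all 4 assignments:
p=0, q=0: 1
p=0, q=1: 0
p=1, q=0: 1
p=1, q=1: 1
Count of True = 3

3


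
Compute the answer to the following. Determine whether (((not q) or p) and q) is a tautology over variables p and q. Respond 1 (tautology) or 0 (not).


Check all 4 assignments:
p=0, q=0: 0
p=0, q=1: 0
p=1, q=0: 0
p=1, q=1: 1
Satisfying count = 1/4.
Tautology iff count = 4: no.

0


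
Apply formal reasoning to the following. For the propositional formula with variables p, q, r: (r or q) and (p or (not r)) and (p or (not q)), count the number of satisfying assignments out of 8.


Evaluate all 8 assignments for p, q, r:
p=0, q=0, r=0: 0
p=0, q=0, r=1: 0
p=0, q=1, r=0: 0
p=0, q=1, r=1: 0
p=1, q=0, r=0: 0
p=1, q=0, r=1: 1
p=1, q=1, r=0: 1
p=1, q=1, r=1: 1
Satisfying count = 3

3


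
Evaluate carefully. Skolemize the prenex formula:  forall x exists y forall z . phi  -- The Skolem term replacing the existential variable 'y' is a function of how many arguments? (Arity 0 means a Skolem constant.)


Quantifier prefix: forall x exists y forall z
'y' is existentially quantified at position 2.
Universal variables preceding it: x
Skolem function arity = 1

1


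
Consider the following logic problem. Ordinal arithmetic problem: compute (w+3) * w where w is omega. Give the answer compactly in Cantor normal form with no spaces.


Compute (w+3) * w.
Ordinal * is associative and left-distributive over +, but NOT commutative; for finite n>1, n*w = w but w*n stays w*n.
(w+3) * w = sup{(w+3)*k : k<w} = sup{w*k+3} = w^2 (the +3 tail is absorbed in the limit).
Result = w^2

w^2


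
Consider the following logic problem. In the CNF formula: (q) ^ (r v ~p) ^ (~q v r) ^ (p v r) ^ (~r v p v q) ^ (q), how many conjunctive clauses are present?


A CNF formula is a conjunction of clauses.
Clauses are separated by ^.
Counting the conjuncts: 6 clauses.

6


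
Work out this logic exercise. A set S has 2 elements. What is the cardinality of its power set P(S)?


The power set of a set with n elements has 2^n elements.
|P(S)| = 2^2 = 4

4


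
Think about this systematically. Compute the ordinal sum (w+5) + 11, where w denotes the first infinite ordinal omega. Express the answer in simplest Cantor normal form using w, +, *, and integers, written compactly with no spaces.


Compute (w+5) + 11.
Ordinal + is associative but NOT commutative; for finite n>0, n + w = w but w + n stays w+n.
By associativity: (w+5) + 11 = w + (5+11) = w+16.
Result = w+16

w+16


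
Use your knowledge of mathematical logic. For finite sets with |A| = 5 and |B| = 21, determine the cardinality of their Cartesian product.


The Cartesian product A x B contains all ordered pairs (a, b).
|A x B| = |A| * |B| = 5 * 21 = 105

105


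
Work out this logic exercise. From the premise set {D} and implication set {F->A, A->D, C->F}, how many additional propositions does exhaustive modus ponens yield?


Initial facts: {D}
Apply modus ponens to closure:
  (no implication fires)
Final known: {D}
New propositions: {(none)}
Count = 0

0


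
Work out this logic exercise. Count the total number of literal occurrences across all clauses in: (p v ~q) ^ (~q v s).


Counting literals in each clause:
Clause 1: 2 literal(s)
Clause 2: 2 literal(s)
Total = 4

4


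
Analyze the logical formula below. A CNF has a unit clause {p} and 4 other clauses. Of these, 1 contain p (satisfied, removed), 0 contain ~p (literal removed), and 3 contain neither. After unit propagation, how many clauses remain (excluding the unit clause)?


Satisfied (removed): 1
Shortened (remain): 0
Unchanged (remain): 3
Remaining = 0 + 3 = 3

3


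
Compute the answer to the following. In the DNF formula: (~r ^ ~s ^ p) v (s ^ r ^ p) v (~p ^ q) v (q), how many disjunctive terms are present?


A DNF formula is a disjunction of terms (conjunctions).
Terms are separated by v.
Counting the disjuncts: 4 terms.

4


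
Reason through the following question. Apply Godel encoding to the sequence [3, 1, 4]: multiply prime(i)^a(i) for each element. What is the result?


Encode each element as an exponent of the corresponding prime:
  2^3 = 8
  3^1 = 3
  5^4 = 625
Product = 8 * 3 * 625 = 15000

15000


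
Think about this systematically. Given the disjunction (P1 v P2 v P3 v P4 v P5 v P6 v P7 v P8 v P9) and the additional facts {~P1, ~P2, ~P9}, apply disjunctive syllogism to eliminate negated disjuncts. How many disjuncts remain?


Original disjuncts (9): P1, P2, P3, P4, P5, P6, P7, P8, P9
Negated (eliminate): ~P1, ~P2, ~P9
Remaining disjuncts: P3, P4, P5, P6, P7, P8
Count = 9 - 3 = 6

6


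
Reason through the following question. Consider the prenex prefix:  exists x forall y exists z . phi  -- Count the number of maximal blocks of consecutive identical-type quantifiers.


Quantifier-type sequence: E A E  (A=forall, E=exists)
Group into maximal same-type runs:
  Ex1 | Ax1 | Ex1
Number of blocks = 3

3


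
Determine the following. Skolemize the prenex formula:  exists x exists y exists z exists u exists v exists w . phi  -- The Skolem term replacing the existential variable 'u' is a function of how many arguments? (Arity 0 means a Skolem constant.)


Quantifier prefix: exists x exists y exists z exists u exists v exists w
'u' is existentially quantified at position 4.
No universal quantifiers precede it.
Skolem function arity = 0 (a Skolem constant)

0


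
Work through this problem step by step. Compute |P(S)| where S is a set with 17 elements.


The power set of a set with n elements has 2^n elements.
|P(S)| = 2^17 = 131072

131072


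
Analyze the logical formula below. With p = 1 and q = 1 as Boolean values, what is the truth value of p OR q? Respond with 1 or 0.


p = 1, q = 1
Operation: p OR q
Evaluate: 1 OR 1 = 1

1


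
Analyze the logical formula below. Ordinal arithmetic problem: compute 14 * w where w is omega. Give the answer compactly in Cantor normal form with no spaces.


Compute 14 * w.
Ordinal * is associative and left-distributive over +, but NOT commutative; for finite n>1, n*w = w but w*n stays w*n.
For finite n>0, n * w = sup{n*k : k<w} = w. So 14 * w = w.
Result = w

w


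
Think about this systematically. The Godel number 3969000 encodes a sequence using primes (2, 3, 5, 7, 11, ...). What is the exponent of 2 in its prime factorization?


Factorize 3969000 by dividing by 2 repeatedly.
Division steps: 2 divides 3969000 exactly 3 time(s).
Exponent of 2 = 3

3


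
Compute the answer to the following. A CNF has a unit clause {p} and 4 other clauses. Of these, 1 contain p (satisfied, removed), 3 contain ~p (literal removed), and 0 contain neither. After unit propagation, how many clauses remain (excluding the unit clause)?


Satisfied (removed): 1
Shortened (remain): 3
Unchanged (remain): 0
Remaining = 3 + 0 = 3

3


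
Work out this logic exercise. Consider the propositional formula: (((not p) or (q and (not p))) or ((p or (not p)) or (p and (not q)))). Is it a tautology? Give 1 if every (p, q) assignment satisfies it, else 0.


Check all 4 assignments:
p=0, q=0: 1
p=0, q=1: 1
p=1, q=0: 1
p=1, q=1: 1
Satisfying count = 4/4.
Tautology iff count = 4: yes.

1


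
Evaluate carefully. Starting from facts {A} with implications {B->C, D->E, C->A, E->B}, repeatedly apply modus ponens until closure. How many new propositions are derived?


Initial facts: {A}
Apply modus ponens to closure:
  (no implication fires)
Final known: {A}
New propositions: {(none)}
Count = 0

0


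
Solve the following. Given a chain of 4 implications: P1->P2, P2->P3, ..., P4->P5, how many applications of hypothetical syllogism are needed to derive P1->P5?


With 4 implications in a chain connecting 5 propositions:
P1->P2, P2->P3, ..., P4->P5
Steps needed = (number of implications) - 1 = 4 - 1 = 3

3


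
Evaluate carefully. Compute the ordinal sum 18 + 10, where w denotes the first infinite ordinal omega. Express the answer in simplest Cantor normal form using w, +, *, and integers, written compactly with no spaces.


Compute 18 + 10.
Ordinal + is associative but NOT commutative; for finite n>0, n + w = w but w + n stays w+n.
Both operands finite; ordinal + agrees with natural +: 18 + 10 = 28.
Result = 28

28


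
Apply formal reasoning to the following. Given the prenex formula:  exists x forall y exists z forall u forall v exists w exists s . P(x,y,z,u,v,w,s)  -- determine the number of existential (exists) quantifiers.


Quantifier prefix: exists x forall y exists z forall u forall v exists w exists s
Mark each quantifier type:
  E U E U U E E
Universal count = 3, Existential count = 4
Asked for existential (exists) quantifiers: 4

4


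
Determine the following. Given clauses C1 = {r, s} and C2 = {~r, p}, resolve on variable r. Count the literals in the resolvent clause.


Remove r from C1 and ~r from C2.
C1 remainder: {s}
C2 remainder: {p}
Union (resolvent): {p, s}
Resolvent has 2 literal(s).

2


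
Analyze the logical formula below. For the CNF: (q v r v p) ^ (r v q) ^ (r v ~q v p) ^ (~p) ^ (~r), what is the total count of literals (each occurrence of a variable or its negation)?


Counting literals in each clause:
Clause 1: 3 literal(s)
Clause 2: 2 literal(s)
Clause 3: 3 literal(s)
Clause 4: 1 literal(s)
Clause 5: 1 literal(s)
Total = 10

10


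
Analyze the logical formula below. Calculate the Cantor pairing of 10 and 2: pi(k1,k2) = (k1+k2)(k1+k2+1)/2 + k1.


k1 + k2 = 12
(k1+k2)(k1+k2+1)/2 = 12 * 13 / 2 = 78
pi = 78 + 10 = 88

88


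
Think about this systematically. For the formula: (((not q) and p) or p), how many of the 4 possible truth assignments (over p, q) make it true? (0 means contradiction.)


Check all 4 assignments:
p=0, q=0: 0
p=0, q=1: 0
p=1, q=0: 1
p=1, q=1: 1
Count of True = 2

2


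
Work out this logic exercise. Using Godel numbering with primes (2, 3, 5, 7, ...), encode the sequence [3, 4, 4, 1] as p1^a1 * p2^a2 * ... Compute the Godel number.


Encode each element as an exponent of the corresponding prime:
  2^3 = 8
  3^4 = 81
  5^4 = 625
  7^1 = 7
Product = 8 * 81 * 625 * 7 = 2835000

2835000


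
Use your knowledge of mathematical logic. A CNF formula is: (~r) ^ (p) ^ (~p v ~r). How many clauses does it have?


A CNF formula is a conjunction of clauses.
Clauses are separated by ^.
Counting the conjuncts: 3 clauses.

3


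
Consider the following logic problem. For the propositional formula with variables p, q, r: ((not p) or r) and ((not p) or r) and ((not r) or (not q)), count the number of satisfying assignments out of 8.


Evaluate all 8 assignments for p, q, r:
p=0, q=0, r=0: 1
p=0, q=0, r=1: 1
p=0, q=1, r=0: 1
p=0, q=1, r=1: 0
p=1, q=0, r=0: 0
p=1, q=0, r=1: 1
p=1, q=1, r=0: 0
p=1, q=1, r=1: 0
Satisfying count = 4

4


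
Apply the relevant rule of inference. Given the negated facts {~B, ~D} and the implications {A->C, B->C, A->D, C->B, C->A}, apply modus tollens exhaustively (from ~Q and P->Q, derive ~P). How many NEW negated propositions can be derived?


Initial negated facts: {~B, ~D}
Apply modus tollens to closure:
  ~D and A->D  =>  ~A
  ~B and C->B  =>  ~C
Final negated: {~A, ~B, ~C, ~D}
New negations: {~A, ~C}
Count = 2

2


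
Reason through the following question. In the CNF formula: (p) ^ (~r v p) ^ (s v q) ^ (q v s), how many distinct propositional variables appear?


Identify each variable that appears in the formula.
Variables found: p, q, r, s
Count = 4

4


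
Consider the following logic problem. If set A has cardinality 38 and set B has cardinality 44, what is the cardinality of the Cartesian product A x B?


The Cartesian product A x B contains all ordered pairs (a, b).
|A x B| = |A| * |B| = 38 * 44 = 1672

1672


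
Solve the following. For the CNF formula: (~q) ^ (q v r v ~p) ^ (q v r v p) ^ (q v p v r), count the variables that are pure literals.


Check each variable for pure literal status:
p: mixed (not pure)
q: mixed (not pure)
r: pure positive
Pure literal count = 1

1


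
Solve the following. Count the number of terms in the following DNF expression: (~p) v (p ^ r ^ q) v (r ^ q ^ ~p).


A DNF formula is a disjunction of terms (conjunctions).
Terms are separated by v.
Counting the disjuncts: 3 terms.

3


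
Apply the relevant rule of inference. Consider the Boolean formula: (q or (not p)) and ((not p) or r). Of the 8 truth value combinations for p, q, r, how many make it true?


Evaluate all 8 assignments for p, q, r:
p=0, q=0, r=0: 1
p=0, q=0, r=1: 1
p=0, q=1, r=0: 1
p=0, q=1, r=1: 1
p=1, q=0, r=0: 0
p=1, q=0, r=1: 0
p=1, q=1, r=0: 0
p=1, q=1, r=1: 1
Satisfying count = 5

5


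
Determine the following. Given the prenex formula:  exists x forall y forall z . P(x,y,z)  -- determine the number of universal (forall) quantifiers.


Quantifier prefix: exists x forall y forall z
Mark each quantifier type:
  E U U
Universal count = 2, Existential count = 1
Asked for universal (forall) quantifiers: 2

2


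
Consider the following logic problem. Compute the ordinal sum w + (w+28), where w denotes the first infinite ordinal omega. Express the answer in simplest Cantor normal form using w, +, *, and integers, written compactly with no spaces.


Compute w + (w+28).
Ordinal + is associative but NOT commutative; for finite n>0, n + w = w but w + n stays w+n.
w + (w+28) = (w+w) + 28 = w*2+28.
Result = w*2+28

w*2+28


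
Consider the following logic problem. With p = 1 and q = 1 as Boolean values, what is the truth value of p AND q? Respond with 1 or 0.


p = 1, q = 1
Operation: p AND q
Evaluate: 1 AND 1 = 1

1


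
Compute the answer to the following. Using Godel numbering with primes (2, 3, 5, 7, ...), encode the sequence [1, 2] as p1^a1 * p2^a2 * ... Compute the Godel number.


Encode each element as an exponent of the corresponding prime:
  2^1 = 2
  3^2 = 9
Product = 2 * 9 = 18

18


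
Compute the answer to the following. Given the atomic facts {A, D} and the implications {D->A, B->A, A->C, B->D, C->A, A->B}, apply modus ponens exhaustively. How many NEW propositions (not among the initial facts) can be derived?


Initial facts: {A, D}
Apply modus ponens to closure:
  A and A->C  =>  C
  A and A->B  =>  B
Final known: {A, B, C, D}
New propositions: {B, C}
Count = 2

2


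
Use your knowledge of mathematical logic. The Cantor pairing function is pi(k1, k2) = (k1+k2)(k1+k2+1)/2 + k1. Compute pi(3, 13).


k1 + k2 = 16
(k1+k2)(k1+k2+1)/2 = 16 * 17 / 2 = 136
pi = 136 + 3 = 139

139


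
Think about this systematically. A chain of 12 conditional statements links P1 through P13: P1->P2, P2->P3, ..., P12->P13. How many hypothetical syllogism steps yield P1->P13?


With 12 implications in a chain connecting 13 propositions:
P1->P2, P2->P3, ..., P12->P13
Steps needed = (number of implications) - 1 = 12 - 1 = 11

11


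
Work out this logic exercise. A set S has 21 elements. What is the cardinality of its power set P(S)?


The power set of a set with n elements has 2^n elements.
|P(S)| = 2^21 = 2097152

2097152


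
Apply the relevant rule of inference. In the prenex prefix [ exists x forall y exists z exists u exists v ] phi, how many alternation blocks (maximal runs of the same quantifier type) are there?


Quantifier-type sequence: E A E E E  (A=forall, E=exists)
Group into maximal same-type runs:
  Ex1 | Ax1 | Ex3
Number of blocks = 3

3


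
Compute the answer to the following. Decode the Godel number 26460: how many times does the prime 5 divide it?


Factorize 26460 by dividing by 5 repeatedly.
Division steps: 5 divides 26460 exactly 1 time(s).
Exponent of 5 = 1

1


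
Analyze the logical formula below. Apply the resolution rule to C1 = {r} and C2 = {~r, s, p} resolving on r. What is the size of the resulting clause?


Remove r from C1 and ~r from C2.
C1 remainder: {}
C2 remainder: {s, p}
Union (resolvent): {p, s}
Resolvent has 2 literal(s).

2


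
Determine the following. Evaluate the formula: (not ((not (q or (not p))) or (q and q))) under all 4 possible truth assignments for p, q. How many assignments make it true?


Check all 4 assignments:
p=0, q=0: 1
p=0, q=1: 0
p=1, q=0: 0
p=1, q=1: 0
Count of True = 1

1


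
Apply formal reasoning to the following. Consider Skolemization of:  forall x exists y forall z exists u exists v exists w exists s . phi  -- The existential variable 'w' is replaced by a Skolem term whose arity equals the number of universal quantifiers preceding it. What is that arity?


Quantifier prefix: forall x exists y forall z exists u exists v exists w exists s
'w' is existentially quantified at position 6.
Universal variables preceding it: x, z
Skolem function arity = 2

2


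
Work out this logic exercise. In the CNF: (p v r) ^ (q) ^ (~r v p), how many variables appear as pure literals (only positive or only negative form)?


Check each variable for pure literal status:
p: pure positive
q: pure positive
r: mixed (not pure)
Pure literal count = 2

2


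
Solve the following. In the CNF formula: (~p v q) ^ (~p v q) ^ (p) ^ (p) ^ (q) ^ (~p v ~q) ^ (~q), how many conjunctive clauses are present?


A CNF formula is a conjunction of clauses.
Clauses are separated by ^.
Counting the conjuncts: 7 clauses.

7


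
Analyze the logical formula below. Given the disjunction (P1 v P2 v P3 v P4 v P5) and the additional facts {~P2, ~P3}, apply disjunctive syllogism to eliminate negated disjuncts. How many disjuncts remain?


Original disjuncts (5): P1, P2, P3, P4, P5
Negated (eliminate): ~P2, ~P3
Remaining disjuncts: P1, P4, P5
Count = 5 - 2 = 3

3


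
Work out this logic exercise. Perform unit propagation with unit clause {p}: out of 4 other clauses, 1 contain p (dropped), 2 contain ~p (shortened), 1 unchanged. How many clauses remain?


Satisfied (removed): 1
Shortened (remain): 2
Unchanged (remain): 1
Remaining = 2 + 1 = 3

3


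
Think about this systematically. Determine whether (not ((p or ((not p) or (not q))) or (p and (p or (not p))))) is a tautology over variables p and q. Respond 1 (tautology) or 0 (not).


Check all 4 assignments:
p=0, q=0: 0
p=0, q=1: 0
p=1, q=0: 0
p=1, q=1: 0
Satisfying count = 0/4.
Tautology iff count = 4: no.

0


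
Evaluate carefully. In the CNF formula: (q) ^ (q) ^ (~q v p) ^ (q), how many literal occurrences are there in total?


Counting literals in each clause:
Clause 1: 1 literal(s)
Clause 2: 1 literal(s)
Clause 3: 2 literal(s)
Clause 4: 1 literal(s)
Total = 5

5


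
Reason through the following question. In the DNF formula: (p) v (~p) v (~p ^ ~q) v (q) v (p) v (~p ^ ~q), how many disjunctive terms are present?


A DNF formula is a disjunction of terms (conjunctions).
Terms are separated by v.
Counting the disjuncts: 6 terms.

6


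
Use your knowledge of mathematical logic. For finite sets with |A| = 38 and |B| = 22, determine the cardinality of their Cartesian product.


The Cartesian product A x B contains all ordered pairs (a, b).
|A x B| = |A| * |B| = 38 * 22 = 836

836


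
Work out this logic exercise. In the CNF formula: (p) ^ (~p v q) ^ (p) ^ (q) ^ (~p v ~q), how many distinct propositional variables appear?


Identify each variable that appears in the formula.
Variables found: p, q
Count = 2

2


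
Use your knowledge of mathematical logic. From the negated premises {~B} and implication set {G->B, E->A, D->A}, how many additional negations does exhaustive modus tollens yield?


Initial negated facts: {~B}
Apply modus tollens to closure:
  ~B and G->B  =>  ~G
Final negated: {~B, ~G}
New negations: {~G}
Count = 1

1


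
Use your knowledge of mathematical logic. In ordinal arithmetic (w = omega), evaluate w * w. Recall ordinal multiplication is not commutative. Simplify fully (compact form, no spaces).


Compute w * w.
Ordinal * is associative and left-distributive over +, but NOT commutative; for finite n>1, n*w = w but w*n stays w*n.
w * w = w^2 by definition.
Result = w^2

w^2


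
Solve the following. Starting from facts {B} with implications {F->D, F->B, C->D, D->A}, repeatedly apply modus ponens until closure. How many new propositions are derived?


Initial facts: {B}
Apply modus ponens to closure:
  (no implication fires)
Final known: {B}
New propositions: {(none)}
Count = 0

0


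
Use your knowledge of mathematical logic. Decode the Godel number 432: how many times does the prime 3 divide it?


Factorize 432 by dividing by 3 repeatedly.
Division steps: 3 divides 432 exactly 3 time(s).
Exponent of 3 = 3

3


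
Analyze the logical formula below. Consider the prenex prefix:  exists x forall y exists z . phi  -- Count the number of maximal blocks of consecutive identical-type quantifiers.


Quantifier-type sequence: E A E  (A=forall, E=exists)
Group into maximal same-type runs:
  Ex1 | Ax1 | Ex1
Number of blocks = 3

3


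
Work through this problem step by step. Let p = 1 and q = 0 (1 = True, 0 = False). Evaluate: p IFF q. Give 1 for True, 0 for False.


p = 1, q = 0
Operation: p IFF q
Evaluate: 1 IFF 0 = 0

0


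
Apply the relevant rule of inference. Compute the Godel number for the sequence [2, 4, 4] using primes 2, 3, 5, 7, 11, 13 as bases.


Encode each element as an exponent of the corresponding prime:
  2^2 = 4
  3^4 = 81
  5^4 = 625
Product = 4 * 81 * 625 = 202500

202500


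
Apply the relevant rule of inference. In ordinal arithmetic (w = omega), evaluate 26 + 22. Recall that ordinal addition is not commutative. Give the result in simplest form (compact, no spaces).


Compute 26 + 22.
Ordinal + is associative but NOT commutative; for finite n>0, n + w = w but w + n stays w+n.
Both operands finite; ordinal + agrees with natural +: 26 + 22 = 48.
Result = 48

48


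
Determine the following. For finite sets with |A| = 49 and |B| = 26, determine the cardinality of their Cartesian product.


The Cartesian product A x B contains all ordered pairs (a, b).
|A x B| = |A| * |B| = 49 * 26 = 1274

1274


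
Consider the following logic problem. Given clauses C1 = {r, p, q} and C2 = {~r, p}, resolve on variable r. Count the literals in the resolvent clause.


Remove r from C1 and ~r from C2.
C1 remainder: {p, q}
C2 remainder: {p}
Union (resolvent): {p, q}
Resolvent has 2 literal(s).

2
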